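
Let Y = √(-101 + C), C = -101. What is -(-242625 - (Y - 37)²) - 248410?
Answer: -5785 + (37 - I*√202)² ≈ -4618.0 - 1051.7*I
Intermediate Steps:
Y = I*√202 (Y = √(-101 - 101) = √(-202) = I*√202 ≈ 14.213*I)
-(-242625 - (Y - 37)²) - 248410 = -(-242625 - (I*√202 - 37)²) - 248410 = -(-242625 - (-37 + I*√202)²) - 248410 = (242625 + (-37 + I*√202)²) - 248410 = -5785 + (-37 + I*√202)²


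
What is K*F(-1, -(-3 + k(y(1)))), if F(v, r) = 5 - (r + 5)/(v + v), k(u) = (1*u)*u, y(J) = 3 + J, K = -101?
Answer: -101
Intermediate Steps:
k(u) = u² (k(u) = u*u = u²)
F(v, r) = 5 - (5 + r)/(2*v)
K*F(-1, -(-3 + k(y(1)))) = -101*(-5 - (-1)*(-3 + (3 + 1)²) + 10*(-1))/(2*(-1)) = -101*(-1)*(-5 - (-1)*(-3 + 4²) - 10)/2 = -101*(-1)*(-5 - (-1)*(-3 + 16) - 10)/2 = -101*(-1)*(-5 - (-1)*13 - 10)/2 = -101*(-1)*(-5 - 1*(-13) - 10)/2 = -101*(-1)*(-5 + 13 - 10)/2 = -101*(-1)*(-2)/2 = -101*1 = -101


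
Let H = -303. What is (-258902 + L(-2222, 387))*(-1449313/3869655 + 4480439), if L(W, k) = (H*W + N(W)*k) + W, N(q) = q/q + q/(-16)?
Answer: 8084136348139023106/3869655 ≈ 2.0891e+12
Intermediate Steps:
N(q) = 1 - q/16 (N(q) = 1 + q*(-1/16) = 1 - q/16)
L(W, k) = -302*W + k*(1 - W/16) (L(W, k) = (-303*W + (1 - W/16)*k) + W = (-303*W + k*(1 - W/16)) + W = -302*W + k*(1 - W/16))
(-258902 + L(-2222, 387))*(-1449313/3869655 + 4480439) = (-258902 + (387 - 302*(-2222) - 1/16*(-2222)*387))*(-1449313/3869655 + 4480439) = (-258902 + (387 + 671044 + 429957/8))*(-1449313*1/3869655 + 4480439) = (-258902 + 5801405/8)*(-1449313/3869655 + 4480439) = (3730189/8)*(17337751729232/3869655) = 8084136348139023106/3869655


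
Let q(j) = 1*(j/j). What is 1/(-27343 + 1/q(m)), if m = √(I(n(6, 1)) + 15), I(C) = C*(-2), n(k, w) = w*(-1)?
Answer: -1/27342 ≈ -3.6574e-5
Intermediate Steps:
n(k, w) = -w
I(C) = -2*C
m = √17 (m = √(-(-2) + 15) = √(-2*(-1) + 15) = √(2 + 15) = √17 ≈ 4.1231)
q(j) = 1 (q(j) = 1*1 = 1)
1/(-27343 + 1/q(m)) = 1/(-27343 + 1/1) = 1/(-27343 + 1) = 1/(-27342) = -1/27342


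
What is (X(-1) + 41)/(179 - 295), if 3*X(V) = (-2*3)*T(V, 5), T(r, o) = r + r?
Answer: -45/116 ≈ -0.38793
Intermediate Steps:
T(r, o) = 2*r
X(V) = -4*V (X(V) = ((-2*3)*(2*V))/3 = (-12*V)/3 = -4*V)
(X(-1) + 41)/(179 - 295) = (-4*(-1) + 41)/(179 - 295) = (4 + 41)/(-116) = 45*(-1/116) = -45/116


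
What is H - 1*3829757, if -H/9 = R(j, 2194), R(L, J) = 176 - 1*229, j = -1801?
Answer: -3829280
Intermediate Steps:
R(L, J) = -53 (R(L, J) = 176 - 229 = -53)
H = 477 (H = -9*(-53) = 477)
H - 1*3829757 = 477 - 1*3829757 = 477 - 3829757 = -3829280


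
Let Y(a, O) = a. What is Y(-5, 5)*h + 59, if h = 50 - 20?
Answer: -91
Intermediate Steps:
h = 30
Y(-5, 5)*h + 59 = -5*30 + 59 = -150 + 59 = -91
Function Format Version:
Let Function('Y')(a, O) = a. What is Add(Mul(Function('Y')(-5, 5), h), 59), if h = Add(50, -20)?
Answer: -91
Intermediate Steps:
h = 30
Add(Mul(Function('Y')(-5, 5), h), 59) = Add(Mul(-5, 30), 59) = Add(-150, 59) = -91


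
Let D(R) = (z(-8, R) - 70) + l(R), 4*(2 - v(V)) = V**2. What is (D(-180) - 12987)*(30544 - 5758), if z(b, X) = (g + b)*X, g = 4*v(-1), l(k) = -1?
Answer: -319194108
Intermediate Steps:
v(V) = 2 - V**2/4
g = 7 (g = 4*(2 - 1/4*(-1)**2) = 4*(2 - 1/4*1) = 4*(2 - 1/4) = 4*(7/4) = 7)
z(b, X) = X*(7 + b) (z(b, X) = (7 + b)*X = X*(7 + b))
D(R) = -71 - R (D(R) = (R*(7 - 8) - 70) - 1 = (R*(-1) - 70) - 1 = (-R - 70) - 1 = (-70 - R) - 1 = -71 - R)
(D(-180) - 12987)*(30544 - 5758) = ((-71 - 1*(-180)) - 12987)*(30544 - 5758) = ((-71 + 180) - 12987)*24786 = (109 - 12987)*24786 = -12878*24786 = -319194108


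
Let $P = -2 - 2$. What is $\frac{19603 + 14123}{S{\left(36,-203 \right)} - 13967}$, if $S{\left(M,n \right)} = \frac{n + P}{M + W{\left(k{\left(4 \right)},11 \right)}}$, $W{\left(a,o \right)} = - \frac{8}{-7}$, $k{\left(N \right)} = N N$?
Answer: $- \frac{8768760}{3632869} \approx -2.4137$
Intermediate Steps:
$P = -4$
$k{\left(N \right)} = N^{2}$
$W{\left(a,o \right)} = \frac{8}{7}$ ($W{\left(a,o \right)} = \left(-8\right) \left(- \frac{1}{7}\right) = \frac{8}{7}$)
$S{\left(M,n \right)} = \frac{-4 + n}{\frac{8}{7} + M}$ ($S{\left(M,n \right)} = \frac{n - 4}{M + \frac{8}{7}} = \frac{-4 + n}{\frac{8}{7} + M}$)
$\frac{19603 + 14123}{S{\left(36,-203 \right)} - 13967} = \frac{19603 + 14123}{\frac{7 \left(-4 - 203\right)}{8 + 7 \cdot 36} - 13967} = \frac{33726}{7 \frac{1}{8 + 252} \left(-207\right) - 13967} = \frac{33726}{7 \cdot \frac{1}{260} \left(-207\right) - 13967} = \frac{33726}{- \frac{1449}{260} - 13967} = \frac{33726}{- \frac{3632869}{260}} = 33726 \left(- \frac{260}{3632869}\right) = - \frac{8768760}{3632869}$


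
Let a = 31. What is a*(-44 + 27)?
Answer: -527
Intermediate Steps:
a*(-44 + 27) = 31*(-44 + 27) = 31*(-17) = -527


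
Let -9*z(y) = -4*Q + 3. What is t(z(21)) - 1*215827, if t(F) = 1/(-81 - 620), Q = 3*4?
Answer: -151294728/701 ≈ -2.1583e+5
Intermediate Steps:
Q = 12
z(y) = 5 (z(y) = -(-4*12 + 3)/9 = -(-48 + 3)/9 = -1/9*(-45) = 5)
t(F) = -1/701 (t(F) = 1/(-701) = -1/701)
t(z(21)) - 1*215827 = -1/701 - 1*215827 = -1/701 - 215827 = -151294728/701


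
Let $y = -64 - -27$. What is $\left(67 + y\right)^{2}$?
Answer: $900$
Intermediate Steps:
$y = -37$ ($y = -64 + 27 = -37$)
$\left(67 + y\right)^{2} = \left(67 - 37\right)^{2} = 30^{2} = 900$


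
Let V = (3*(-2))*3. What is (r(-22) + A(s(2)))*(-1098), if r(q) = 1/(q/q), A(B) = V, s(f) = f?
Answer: 18666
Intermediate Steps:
V = -18 (V = -6*3 = -18)
A(B) = -18
r(q) = 1 (r(q) = 1/1 = 1)
(r(-22) + A(s(2)))*(-1098) = (1 - 18)*(-1098) = -17*(-1098) = 18666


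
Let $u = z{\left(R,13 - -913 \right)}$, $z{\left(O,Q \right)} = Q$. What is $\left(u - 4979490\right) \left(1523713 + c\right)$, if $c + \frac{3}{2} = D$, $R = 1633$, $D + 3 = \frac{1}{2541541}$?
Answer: $- \frac{19279825764392297918}{2541541} \approx -7.5859 \cdot 10^{12}$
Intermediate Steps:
$D = - \frac{7624622}{2541541}$ ($D = -3 + \frac{1}{2541541} = - \frac{7624622}{2541541} \approx -3.0$)
$c = - \frac{22873867}{5083082}$ ($c = - \frac{3}{2} - \frac{7624622}{2541541} = - \frac{22873867}{5083082} \approx -4.5$)
$u = 926$ ($u = 13 - -913 = 13 + 913 = 926$)
$\left(u - 4979490\right) \left(1523713 + c\right) = \left(926 - 4979490\right) \left(1523713 - \frac{22873867}{5083082}\right) = \left(-4978564\right) \frac{7745135249599}{5083082} = - \frac{19279825764392297918}{2541541}$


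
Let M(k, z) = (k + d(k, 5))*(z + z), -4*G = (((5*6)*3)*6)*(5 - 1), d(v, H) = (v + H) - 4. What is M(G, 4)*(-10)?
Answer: 86320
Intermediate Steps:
d(v, H) = -4 + H + v (d(v, H) = (H + v) - 4 = -4 + H + v)
G = -540 (G = -((5*6)*3)*6*(5 - 1)/4 = -(30*3)*6*4/4 = -90*6*4/4 = -135*4 = -¼*2160 = -540)
M(k, z) = 2*z*(1 + 2*k) (M(k, z) = (k + (-4 + 5 + k))*(z + z) = (k + (1 + k))*(2*z) = (1 + 2*k)*(2*z) = 2*z*(1 + 2*k))
M(G, 4)*(-10) = (2*4*(1 + 2*(-540)))*(-10) = (2*4*(1 - 1080))*(-10) = (2*4*(-1079))*(-10) = -8632*(-10) = 86320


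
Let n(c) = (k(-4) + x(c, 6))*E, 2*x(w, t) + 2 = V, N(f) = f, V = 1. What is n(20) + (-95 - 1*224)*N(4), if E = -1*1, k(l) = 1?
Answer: -2553/2 ≈ -1276.5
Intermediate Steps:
x(w, t) = -1/2 (x(w, t) = -1 + (1/2)*1 = -1 + 1/2 = -1/2)
E = -1
n(c) = -1/2 (n(c) = (1 - 1/2)*(-1) = (1/2)*(-1) = -1/2)
n(20) + (-95 - 1*224)*N(4) = -1/2 + (-95 - 1*224)*4 = -1/2 + (-95 - 224)*4 = -1/2 - 319*4 = -1/2 - 1276 = -2553/2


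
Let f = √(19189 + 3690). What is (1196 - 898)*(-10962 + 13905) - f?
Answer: 877014 - √22879 ≈ 8.7686e+5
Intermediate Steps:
f = √22879 ≈ 151.26
(1196 - 898)*(-10962 + 13905) - f = (1196 - 898)*(-10962 + 13905) - √22879 = 298*2943 - √22879 = 877014 - √22879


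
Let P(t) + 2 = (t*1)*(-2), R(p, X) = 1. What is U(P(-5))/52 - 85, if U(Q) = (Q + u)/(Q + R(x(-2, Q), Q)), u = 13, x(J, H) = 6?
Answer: -13253/156 ≈ -84.955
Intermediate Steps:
P(t) = -2 - 2*t (P(t) = -2 + (t*1)*(-2) = -2 + t*(-2) = -2 - 2*t)
U(Q) = (13 + Q)/(1 + Q) (U(Q) = (Q + 13)/(Q + 1) = (13 + Q)/(1 + Q))
U(P(-5))/52 - 85 = ((13 + (-2 - 2*(-5)))/(1 + (-2 - 2*(-5))))/52 - 85 = ((13 + (-2 + 10))/(1 + (-2 + 10)))*(1/52) - 85 = ((13 + 8)/(1 + 8))*(1/52) - 85 = (21/9)*(1/52) - 85 = ((⅑)*21)*(1/52) - 85 = (7/3)*(1/52) - 85 = 7/156 - 85 = -13253/156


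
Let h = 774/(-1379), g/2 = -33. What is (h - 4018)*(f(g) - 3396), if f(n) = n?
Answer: 19185005352/1379 ≈ 1.3912e+7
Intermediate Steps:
g = -66 (g = 2*(-33) = -66)
h = -774/1379 (h = 774*(-1/1379) = -774/1379 ≈ -0.56128)
(h - 4018)*(f(g) - 3396) = (-774/1379 - 4018)*(-66 - 3396) = -5541596/1379*(-3462) = 19185005352/1379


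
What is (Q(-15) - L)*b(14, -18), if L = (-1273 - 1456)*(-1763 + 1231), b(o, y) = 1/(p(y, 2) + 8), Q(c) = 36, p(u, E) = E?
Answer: -725896/5 ≈ -1.4518e+5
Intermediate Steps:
b(o, y) = ⅒ (b(o, y) = 1/(2 + 8) = 1/10 = ⅒)
L = 1451828 (L = -2729*(-532) = 1451828)
(Q(-15) - L)*b(14, -18) = (36 - 1*1451828)*(⅒) = (36 - 1451828)*(⅒) = -1451792*⅒ = -725896/5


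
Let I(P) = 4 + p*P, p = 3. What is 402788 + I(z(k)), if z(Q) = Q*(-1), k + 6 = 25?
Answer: 402735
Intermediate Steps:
k = 19 (k = -6 + 25 = 19)
z(Q) = -Q
I(P) = 4 + 3*P
402788 + I(z(k)) = 402788 + (4 + 3*(-1*19)) = 402788 + (4 + 3*(-19)) = 402788 + (4 - 57) = 402788 - 53 = 402735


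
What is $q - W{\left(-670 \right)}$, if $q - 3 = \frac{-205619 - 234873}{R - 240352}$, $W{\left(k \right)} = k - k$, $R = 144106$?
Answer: $\frac{364615}{48123} \approx 7.5767$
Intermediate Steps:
$W{\left(k \right)} = 0$
$q = \frac{364615}{48123}$ ($q = 3 + \frac{-205619 - 234873}{144106 - 240352} = 3 - \frac{440492}{-96246} = 3 - - \frac{220246}{48123} = 3 + \frac{220246}{48123} = \frac{364615}{48123} \approx 7.5767$)
$q - W{\left(-670 \right)} = \frac{364615}{48123} - 0 = \frac{364615}{48123} + 0 = \frac{364615}{48123}$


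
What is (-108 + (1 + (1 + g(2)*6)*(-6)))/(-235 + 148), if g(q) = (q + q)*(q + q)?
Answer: 689/87 ≈ 7.9195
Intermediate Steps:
g(q) = 4*q² (g(q) = (2*q)*(2*q) = 4*q²)
(-108 + (1 + (1 + g(2)*6)*(-6)))/(-235 + 148) = (-108 + (1 + (1 + (4*2²)*6)*(-6)))/(-235 + 148) = (-108 + (1 + (1 + (4*4)*6)*(-6)))/(-87) = (-108 + (1 + (1 + 16*6)*(-6)))*(-1/87) = (-108 + (1 + (1 + 96)*(-6)))*(-1/87) = (-108 + (1 + 97*(-6)))*(-1/87) = (-108 + (1 - 582))*(-1/87) = (-108 - 581)*(-1/87) = -689*(-1/87) = 689/87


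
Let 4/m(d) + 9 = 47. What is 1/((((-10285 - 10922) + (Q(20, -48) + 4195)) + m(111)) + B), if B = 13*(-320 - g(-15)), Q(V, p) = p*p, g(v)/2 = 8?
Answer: -19/362442 ≈ -5.2422e-5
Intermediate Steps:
m(d) = 2/19 (m(d) = 4/(-9 + 47) = 4/38 = 4*(1/38) = 2/19)
g(v) = 16 (g(v) = 2*8 = 16)
Q(V, p) = p²
B = -4368 (B = 13*(-320 - 1*16) = 13*(-320 - 16) = 13*(-336) = -4368)
1/((((-10285 - 10922) + (Q(20, -48) + 4195)) + m(111)) + B) = 1/((((-10285 - 10922) + ((-48)² + 4195)) + 2/19) - 4368) = 1/(((-21207 + (2304 + 4195)) + 2/19) - 4368) = 1/(((-21207 + 6499) + 2/19) - 4368) = 1/((-14708 + 2/19) - 4368) = 1/(-279450/19 - 4368) = 1/(-362442/19) = -19/362442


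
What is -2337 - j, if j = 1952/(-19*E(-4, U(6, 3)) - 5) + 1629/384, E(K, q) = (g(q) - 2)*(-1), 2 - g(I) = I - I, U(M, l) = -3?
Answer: -1248539/640 ≈ -1950.8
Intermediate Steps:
g(I) = 2 (g(I) = 2 - (I - I) = 2 - 1*0 = 2 + 0 = 2)
E(K, q) = 0 (E(K, q) = (2 - 2)*(-1) = 0*(-1) = 0)
j = -247141/640 (j = 1952/(-19*0 - 5) + 1629/384 = 1952/(0 - 5) + 1629*(1/384) = 1952/(-5) + 543/128 = 1952*(-⅕) + 543/128 = -1952/5 + 543/128 = -247141/640 ≈ -386.16)
-2337 - j = -2337 - 1*(-247141/640) = -2337 + 247141/640 = -1248539/640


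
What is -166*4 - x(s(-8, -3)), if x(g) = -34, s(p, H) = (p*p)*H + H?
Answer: -630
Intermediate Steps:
s(p, H) = H + H*p² (s(p, H) = p²*H + H = H*p² + H = H + H*p²)
-166*4 - x(s(-8, -3)) = -166*4 - 1*(-34) = -664 + 34 = -630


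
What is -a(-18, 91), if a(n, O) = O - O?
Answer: 0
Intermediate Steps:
a(n, O) = 0
-a(-18, 91) = -1*0 = 0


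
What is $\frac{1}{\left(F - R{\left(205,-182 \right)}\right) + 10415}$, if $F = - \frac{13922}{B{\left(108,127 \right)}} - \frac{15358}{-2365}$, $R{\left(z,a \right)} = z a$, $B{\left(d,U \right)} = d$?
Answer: $\frac{127710}{6079326317} \approx 2.1007 \cdot 10^{-5}$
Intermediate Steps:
$R{\left(z,a \right)} = a z$
$F = - \frac{15633433}{127710}$ ($F = - \frac{13922}{108} - \frac{15358}{-2365} = \left(-13922\right) \frac{1}{108} - - \frac{15358}{2365} = - \frac{6961}{54} + \frac{15358}{2365} = - \frac{15633433}{127710} \approx -122.41$)
$\frac{1}{\left(F - R{\left(205,-182 \right)}\right) + 10415} = \frac{1}{\left(- \frac{15633433}{127710} - \left(-182\right) 205\right) + 10415} = \frac{1}{\left(- \frac{15633433}{127710} - -37310\right) + 10415} = \frac{1}{\left(- \frac{15633433}{127710} + 37310\right) + 10415} = \frac{1}{\frac{4749226667}{127710} + 10415} = \frac{1}{\frac{6079326317}{127710}} = \frac{127710}{6079326317}$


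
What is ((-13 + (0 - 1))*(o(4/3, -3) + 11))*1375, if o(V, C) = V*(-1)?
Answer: -558250/3 ≈ -1.8608e+5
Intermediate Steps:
o(V, C) = -V
((-13 + (0 - 1))*(o(4/3, -3) + 11))*1375 = ((-13 + (0 - 1))*(-4/3 + 11))*1375 = ((-13 - 1)*(-4/3 + 11))*1375 = -14*(-1*4/3 + 11)*1375 = -14*(-4/3 + 11)*1375 = -14*29/3*1375 = -406/3*1375 = -558250/3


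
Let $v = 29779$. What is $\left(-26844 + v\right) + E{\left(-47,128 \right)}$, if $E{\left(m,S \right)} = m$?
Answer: $2888$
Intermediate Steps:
$\left(-26844 + v\right) + E{\left(-47,128 \right)} = \left(-26844 + 29779\right) - 47 = 2935 - 47 = 2888$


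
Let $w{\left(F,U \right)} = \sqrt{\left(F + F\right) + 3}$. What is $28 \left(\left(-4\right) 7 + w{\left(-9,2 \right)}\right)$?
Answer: $-784 + 28 i \sqrt{15} \approx -784.0 + 108.44 i$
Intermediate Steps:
$w{\left(F,U \right)} = \sqrt{3 + 2 F}$ ($w{\left(F,U \right)} = \sqrt{2 F + 3} = \sqrt{3 + 2 F}$)
$28 \left(\left(-4\right) 7 + w{\left(-9,2 \right)}\right) = 28 \left(\left(-4\right) 7 + \sqrt{3 + 2 \left(-9\right)}\right) = 28 \left(-28 + \sqrt{3 - 18}\right) = 28 \left(-28 + \sqrt{-15}\right) = 28 \left(-28 + i \sqrt{15}\right) = -784 + 28 i \sqrt{15}$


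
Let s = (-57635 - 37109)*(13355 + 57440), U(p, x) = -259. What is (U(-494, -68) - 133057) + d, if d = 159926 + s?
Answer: -6707374870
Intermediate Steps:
s = -6707401480 (s = -94744*70795 = -6707401480)
d = -6707241554 (d = 159926 - 6707401480 = -6707241554)
(U(-494, -68) - 133057) + d = (-259 - 133057) - 6707241554 = -133316 - 6707241554 = -6707374870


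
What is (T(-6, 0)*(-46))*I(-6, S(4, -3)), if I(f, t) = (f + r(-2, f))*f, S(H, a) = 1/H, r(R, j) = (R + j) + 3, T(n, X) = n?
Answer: 18216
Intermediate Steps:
r(R, j) = 3 + R + j
I(f, t) = f*(1 + 2*f) (I(f, t) = (f + (3 - 2 + f))*f = (f + (1 + f))*f = (1 + 2*f)*f = f*(1 + 2*f))
(T(-6, 0)*(-46))*I(-6, S(4, -3)) = (-6*(-46))*(-6*(1 + 2*(-6))) = 276*(-6*(1 - 12)) = 276*(-6*(-11)) = 276*66 = 18216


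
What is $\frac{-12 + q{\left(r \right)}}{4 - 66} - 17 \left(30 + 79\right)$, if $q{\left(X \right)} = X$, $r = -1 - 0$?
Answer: $- \frac{114873}{62} \approx -1852.8$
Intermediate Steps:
$r = -1$ ($r = -1 + 0 = -1$)
$\frac{-12 + q{\left(r \right)}}{4 - 66} - 17 \left(30 + 79\right) = \frac{-12 - 1}{4 - 66} - 17 \left(30 + 79\right) = - \frac{13}{-62} - 1853 = \left(-13\right) \left(- \frac{1}{62}\right) - 1853 = \frac{13}{62} - 1853 = - \frac{114873}{62}$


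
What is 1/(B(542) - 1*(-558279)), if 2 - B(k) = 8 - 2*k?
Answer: 1/559357 ≈ 1.7878e-6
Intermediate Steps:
B(k) = -6 + 2*k (B(k) = 2 - (8 - 2*k) = 2 + (-8 + 2*k) = -6 + 2*k)
1/(B(542) - 1*(-558279)) = 1/((-6 + 2*542) - 1*(-558279)) = 1/((-6 + 1084) + 558279) = 1/(1078 + 558279) = 1/559357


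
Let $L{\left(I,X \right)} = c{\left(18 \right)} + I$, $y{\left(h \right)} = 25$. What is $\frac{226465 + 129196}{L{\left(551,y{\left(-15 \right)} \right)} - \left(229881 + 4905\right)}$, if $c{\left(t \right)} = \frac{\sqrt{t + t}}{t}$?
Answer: $- \frac{1066983}{702704} \approx -1.5184$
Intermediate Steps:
$c{\left(t \right)} = \frac{\sqrt{2}}{\sqrt{t}}$ ($c{\left(t \right)} = \frac{\sqrt{2 t}}{t} = \frac{\sqrt{2} \sqrt{t}}{t} = \frac{\sqrt{2}}{\sqrt{t}}$)
$L{\left(I,X \right)} = \frac{1}{3} + I$ ($L{\left(I,X \right)} = \frac{\sqrt{2}}{3 \sqrt{2}} + I = \sqrt{2} \frac{\sqrt{2}}{6} + I = \frac{1}{3} + I$)
$\frac{226465 + 129196}{L{\left(551,y{\left(-15 \right)} \right)} - \left(229881 + 4905\right)} = \frac{226465 + 129196}{\left(\frac{1}{3} + 551\right) - \left(229881 + 4905\right)} = \frac{355661}{\frac{1654}{3} - 234786} = \frac{355661}{- \frac{702704}{3}} = 355661 \left(- \frac{3}{702704}\right) = - \frac{1066983}{702704}$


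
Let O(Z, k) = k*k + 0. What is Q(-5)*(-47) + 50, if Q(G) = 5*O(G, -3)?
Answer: -2065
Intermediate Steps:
O(Z, k) = k² (O(Z, k) = k² + 0 = k²)
Q(G) = 45 (Q(G) = 5*(-3)² = 5*9 = 45)
Q(-5)*(-47) + 50 = 45*(-47) + 50 = -2115 + 50 = -2065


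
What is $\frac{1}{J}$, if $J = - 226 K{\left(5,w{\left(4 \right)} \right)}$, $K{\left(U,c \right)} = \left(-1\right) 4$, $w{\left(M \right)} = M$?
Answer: $\frac{1}{904} \approx 0.0011062$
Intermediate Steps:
$K{\left(U,c \right)} = -4$
$J = 904$ ($J = \left(-226\right) \left(-4\right) = 904$)
$\frac{1}{J} = \frac{1}{904}$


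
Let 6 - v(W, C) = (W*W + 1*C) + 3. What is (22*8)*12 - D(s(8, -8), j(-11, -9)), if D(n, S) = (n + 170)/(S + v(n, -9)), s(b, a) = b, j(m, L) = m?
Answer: 133234/63 ≈ 2114.8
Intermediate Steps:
v(W, C) = 3 - C - W² (v(W, C) = 6 - ((W*W + 1*C) + 3) = 6 - ((W² + C) + 3) = 6 - ((C + W²) + 3) = 6 - (3 + C + W²) = 6 + (-3 - C - W²) = 3 - C - W²)
D(n, S) = (170 + n)/(12 + S - n²) (D(n, S) = (n + 170)/(S + (3 - 1*(-9) - n²)) = (170 + n)/(S + (3 + 9 - n²)) = (170 + n)/(S + (12 - n²)) = (170 + n)/(12 + S - n²))
(22*8)*12 - D(s(8, -8), j(-11, -9)) = (22*8)*12 - (170 + 8)/(12 - 11 - 1*8²) = 176*12 - 178/(12 - 11 - 1*64) = 2112 - 178/(12 - 11 - 64) = 2112 - 178/(-63) = 2112 - (-1)*178/63 = 2112 - 1*(-178/63) = 2112 + 178/63 = 133234/63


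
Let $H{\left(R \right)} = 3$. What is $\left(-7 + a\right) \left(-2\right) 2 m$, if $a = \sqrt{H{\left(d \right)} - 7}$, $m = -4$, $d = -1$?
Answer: $-112 + 32 i \approx -112.0 + 32.0 i$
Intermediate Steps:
$a = 2 i$ ($a = \sqrt{3 - 7} = \sqrt{-4} = 2 i \approx 2.0 i$)
$\left(-7 + a\right) \left(-2\right) 2 m = \left(-7 + 2 i\right) \left(-2\right) 2 \left(-4\right) = \left(-7 + 2 i\right) \left(\left(-4\right) \left(-4\right)\right) = \left(-7 + 2 i\right) 16 = -112 + 32 i$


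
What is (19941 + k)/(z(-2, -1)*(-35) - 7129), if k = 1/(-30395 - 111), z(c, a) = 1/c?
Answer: -608320145/216943419 ≈ -2.8041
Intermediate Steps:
k = -1/30506 (k = 1/(-30506) = -1/30506 ≈ -3.2780e-5)
(19941 + k)/(z(-2, -1)*(-35) - 7129) = (19941 - 1/30506)/(-35/(-2) - 7129) = 608320145/(30506*(-1/2*(-35) - 7129)) = 608320145/(30506*(35/2 - 7129)) = 608320145/(30506*(-14223/2)) = (608320145/30506)*(-2/14223) = -608320145/216943419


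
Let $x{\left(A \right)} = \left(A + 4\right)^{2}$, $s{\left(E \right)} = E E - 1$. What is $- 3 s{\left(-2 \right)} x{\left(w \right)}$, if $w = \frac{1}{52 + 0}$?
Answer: $- \frac{393129}{2704} \approx -145.39$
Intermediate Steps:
$s{\left(E \right)} = -1 + E^{2}$ ($s{\left(E \right)} = E^{2} - 1 = -1 + E^{2}$)
$w = \frac{1}{52} \approx 0.019231$
$x{\left(A \right)} = \left(4 + A\right)^{2}$
$- 3 s{\left(-2 \right)} x{\left(w \right)} = - 3 \left(-1 + \left(-2\right)^{2}\right) \left(4 + \frac{1}{52}\right)^{2} = - 3 \left(-1 + 4\right) \left(\frac{209}{52}\right)^{2} = \left(-3\right) 3 \cdot \frac{43681}{2704} = \left(-9\right) \frac{43681}{2704} = - \frac{393129}{2704}$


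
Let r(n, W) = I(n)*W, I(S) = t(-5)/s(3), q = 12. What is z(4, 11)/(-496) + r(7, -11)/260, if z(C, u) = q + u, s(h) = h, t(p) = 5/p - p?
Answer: -9941/96720 ≈ -0.10278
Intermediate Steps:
t(p) = -p + 5/p
I(S) = 4/3 (I(S) = (-1*(-5) + 5/(-5))/3 = (5 + 5*(-⅕))*(⅓) = (5 - 1)*(⅓) = 4*(⅓) = 4/3)
r(n, W) = 4*W/3
z(C, u) = 12 + u
z(4, 11)/(-496) + r(7, -11)/260 = (12 + 11)/(-496) + ((4/3)*(-11))/260 = 23*(-1/496) - 44/3*1/260 = -23/496 - 11/195 = -9941/96720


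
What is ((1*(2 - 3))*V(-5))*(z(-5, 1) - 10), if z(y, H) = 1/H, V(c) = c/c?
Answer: 9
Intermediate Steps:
V(c) = 1
((1*(2 - 3))*V(-5))*(z(-5, 1) - 10) = ((1*(2 - 3))*1)*(1/1 - 10) = ((1*(-1))*1)*(1 - 10) = -1*1*(-9) = -1*(-9) = 9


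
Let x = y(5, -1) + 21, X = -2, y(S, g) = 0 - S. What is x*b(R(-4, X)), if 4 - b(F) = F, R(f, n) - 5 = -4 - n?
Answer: 16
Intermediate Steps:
y(S, g) = -S
x = 16 (x = -1*5 + 21 = -5 + 21 = 16)
R(f, n) = 1 - n (R(f, n) = 5 + (-4 - n) = 1 - n)
b(F) = 4 - F
x*b(R(-4, X)) = 16*(4 - (1 - 1*(-2))) = 16*(4 - (1 + 2)) = 16*(4 - 1*3) = 16*(4 - 3) = 16*1 = 16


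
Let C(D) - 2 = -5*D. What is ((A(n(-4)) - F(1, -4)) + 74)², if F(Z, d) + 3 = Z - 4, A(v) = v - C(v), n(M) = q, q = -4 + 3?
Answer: 5184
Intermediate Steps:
q = -1
n(M) = -1
C(D) = 2 - 5*D
A(v) = -2 + 6*v (A(v) = v - (2 - 5*v) = v + (-2 + 5*v) = -2 + 6*v)
F(Z, d) = -7 + Z (F(Z, d) = -3 + (Z - 4) = -3 + (-4 + Z) = -7 + Z)
((A(n(-4)) - F(1, -4)) + 74)² = (((-2 + 6*(-1)) - (-7 + 1)) + 74)² = (((-2 - 6) - 1*(-6)) + 74)² = ((-8 + 6) + 74)² = (-2 + 74)² = 72² = 5184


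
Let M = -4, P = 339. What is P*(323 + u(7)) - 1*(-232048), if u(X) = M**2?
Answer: 346969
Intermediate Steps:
u(X) = 16 (u(X) = (-4)**2 = 16)
P*(323 + u(7)) - 1*(-232048) = 339*(323 + 16) - 1*(-232048) = 339*339 + 232048 = 114921 + 232048 = 346969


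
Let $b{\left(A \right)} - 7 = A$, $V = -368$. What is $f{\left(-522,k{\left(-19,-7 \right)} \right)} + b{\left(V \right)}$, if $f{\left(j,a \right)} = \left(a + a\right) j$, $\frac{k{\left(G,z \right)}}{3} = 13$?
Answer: $-41077$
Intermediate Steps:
$k{\left(G,z \right)} = 39$ ($k{\left(G,z \right)} = 3 \cdot 13 = 39$)
$f{\left(j,a \right)} = 2 a j$
$b{\left(A \right)} = 7 + A$
$f{\left(-522,k{\left(-19,-7 \right)} \right)} + b{\left(V \right)} = 2 \cdot 39 \left(-522\right) + \left(7 - 368\right) = -40716 - 361 = -41077$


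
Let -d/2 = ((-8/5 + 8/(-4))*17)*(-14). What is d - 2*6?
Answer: -8628/5 ≈ -1725.6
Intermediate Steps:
d = -8568/5 (d = -2*(-8/5 + 8/(-4))*17*(-14) = -2*(-8*⅕ + 8*(-¼))*17*(-14) = -2*(-8/5 - 2)*17*(-14) = -2*(-18/5*17)*(-14) = -(-612)*(-14)/5 = -2*4284/5 = -8568/5 ≈ -1713.6)
d - 2*6 = -8568/5 - 2*6 = -8568/5 - 12 = -8628/5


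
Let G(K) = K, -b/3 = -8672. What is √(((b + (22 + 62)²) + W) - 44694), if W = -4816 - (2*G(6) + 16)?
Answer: I*√16466 ≈ 128.32*I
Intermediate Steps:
b = 26016 (b = -3*(-8672) = 26016)
W = -4844 (W = -4816 - (2*6 + 16) = -4816 - (12 + 16) = -4816 - 1*28 = -4816 - 28 = -4844)
√(((b + (22 + 62)²) + W) - 44694) = √(((26016 + (22 + 62)²) - 4844) - 44694) = √(((26016 + 84²) - 4844) - 44694) = √(((26016 + 7056) - 4844) - 44694) = √((33072 - 4844) - 44694) = √(28228 - 44694) = √(-16466) = I*√16466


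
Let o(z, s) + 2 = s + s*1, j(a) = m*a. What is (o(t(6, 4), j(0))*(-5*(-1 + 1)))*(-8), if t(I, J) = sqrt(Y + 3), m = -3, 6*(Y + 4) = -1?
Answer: 0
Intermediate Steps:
Y = -25/6 (Y = -4 + (1/6)*(-1) = -4 - 1/6 = -25/6 ≈ -4.1667)
t(I, J) = I*sqrt(42)/6 (t(I, J) = sqrt(-25/6 + 3) = sqrt(-7/6) = I*sqrt(42)/6)
j(a) = -3*a
o(z, s) = -2 + 2*s (o(z, s) = -2 + (s + s*1) = -2 + (s + s) = -2 + 2*s)
(o(t(6, 4), j(0))*(-5*(-1 + 1)))*(-8) = ((-2 + 2*(-3*0))*(-5*(-1 + 1)))*(-8) = ((-2 + 2*0)*(-5*0))*(-8) = ((-2 + 0)*0)*(-8) = -2*0*(-8) = 0*(-8) = 0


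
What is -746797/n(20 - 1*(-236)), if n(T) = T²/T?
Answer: -746797/256 ≈ -2917.2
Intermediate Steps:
n(T) = T
-746797/n(20 - 1*(-236)) = -746797/(20 - 1*(-236)) = -746797/(20 + 236) = -746797/256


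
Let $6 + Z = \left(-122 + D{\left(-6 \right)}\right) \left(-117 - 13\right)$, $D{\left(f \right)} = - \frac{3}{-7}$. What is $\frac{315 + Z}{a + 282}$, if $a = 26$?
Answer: $\frac{112793}{2156} \approx 52.316$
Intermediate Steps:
$D{\left(f \right)} = \frac{3}{7}$ ($D{\left(f \right)} = \left(-3\right) \left(- \frac{1}{7}\right) = \frac{3}{7}$)
$Z = \frac{110588}{7}$ ($Z = -6 + \left(-122 + \frac{3}{7}\right) \left(-117 - 13\right) = -6 - - \frac{110630}{7} = -6 + \frac{110630}{7} = \frac{110588}{7} \approx 15798.0$)
$\frac{315 + Z}{a + 282} = \frac{315 + \frac{110588}{7}}{26 + 282} = \frac{112793}{7 \cdot 308} = \frac{112793}{7} \cdot \frac{1}{308} = \frac{112793}{2156}$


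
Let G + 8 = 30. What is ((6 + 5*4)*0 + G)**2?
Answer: 484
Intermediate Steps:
G = 22 (G = -8 + 30 = 22)
((6 + 5*4)*0 + G)**2 = ((6 + 5*4)*0 + 22)**2 = ((6 + 20)*0 + 22)**2 = (26*0 + 22)**2 = (0 + 22)**2 = 22**2 = 484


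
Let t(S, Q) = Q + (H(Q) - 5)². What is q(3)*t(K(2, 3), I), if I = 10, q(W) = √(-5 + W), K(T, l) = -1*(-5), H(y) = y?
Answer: 35*I*√2 ≈ 49.497*I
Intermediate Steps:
K(T, l) = 5
t(S, Q) = Q + (-5 + Q)² (t(S, Q) = Q + (Q - 5)² = Q + (-5 + Q)²)
q(3)*t(K(2, 3), I) = √(-5 + 3)*(10 + (-5 + 10)²) = √(-2)*(10 + 5²) = (I*√2)*(10 + 25) = (I*√2)*35 = 35*I*√2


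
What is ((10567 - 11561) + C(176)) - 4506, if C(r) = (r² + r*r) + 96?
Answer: 56548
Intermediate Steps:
C(r) = 96 + 2*r² (C(r) = (r² + r²) + 96 = 2*r² + 96 = 96 + 2*r²)
((10567 - 11561) + C(176)) - 4506 = ((10567 - 11561) + (96 + 2*176²)) - 4506 = (-994 + (96 + 2*30976)) - 4506 = (-994 + (96 + 61952)) - 4506 = (-994 + 62048) - 4506 = 61054 - 4506 = 56548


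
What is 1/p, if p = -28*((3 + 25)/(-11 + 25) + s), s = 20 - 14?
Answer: -1/224 ≈ -0.0044643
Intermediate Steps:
s = 6
p = -224 (p = -28*((3 + 25)/(-11 + 25) + 6) = -28*(28/14 + 6) = -28*(28*(1/14) + 6) = -28*(2 + 6) = -28*8 = -224)
1/p = 1/(-224) = -1/224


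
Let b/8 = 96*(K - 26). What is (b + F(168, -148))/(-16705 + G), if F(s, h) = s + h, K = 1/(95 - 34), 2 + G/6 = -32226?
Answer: 1216060/12814453 ≈ 0.094898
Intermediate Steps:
G = -193368 (G = -12 + 6*(-32226) = -12 - 193356 = -193368)
K = 1/61 ≈ 0.016393
b = -1217280/61 (b = 8*(96*(1/61 - 26)) = 8*(96*(-1585/61)) = 8*(-152160/61) = -1217280/61 ≈ -19955.)
F(s, h) = h + s
(b + F(168, -148))/(-16705 + G) = (-1217280/61 + (-148 + 168))/(-16705 - 193368) = (-1217280/61 + 20)/(-210073) = -1216060/61*(-1/210073) = 1216060/12814453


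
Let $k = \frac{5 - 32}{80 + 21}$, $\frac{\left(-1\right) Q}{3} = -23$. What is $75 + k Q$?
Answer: $\frac{5712}{101} \approx 56.554$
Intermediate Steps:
$Q = 69$ ($Q = \left(-3\right) \left(-23\right) = 69$)
$k = - \frac{27}{101} \approx -0.26733$
$75 + k Q = 75 - \frac{1863}{101} = \frac{5712}{101}$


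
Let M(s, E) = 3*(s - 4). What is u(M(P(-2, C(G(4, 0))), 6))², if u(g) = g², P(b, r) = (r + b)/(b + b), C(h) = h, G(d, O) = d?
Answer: 531441/16 ≈ 33215.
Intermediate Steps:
P(b, r) = (b + r)/(2*b) (P(b, r) = (b + r)/((2*b)) = (b + r)*(1/(2*b)) = (b + r)/(2*b))
M(s, E) = -12 + 3*s (M(s, E) = 3*(-4 + s) = -12 + 3*s)
u(M(P(-2, C(G(4, 0))), 6))² = ((-12 + 3*((½)*(-2 + 4)/(-2)))²)² = ((-12 + 3*((½)*(-½)*2))²)² = ((-12 + 3*(-½))²)² = ((-12 - 3/2)²)² = ((-27/2)²)² = (729/4)² = 531441/16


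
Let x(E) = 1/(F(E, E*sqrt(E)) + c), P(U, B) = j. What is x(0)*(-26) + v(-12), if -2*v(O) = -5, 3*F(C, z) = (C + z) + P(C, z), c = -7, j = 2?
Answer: 251/38 ≈ 6.6053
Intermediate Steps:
P(U, B) = 2
F(C, z) = 2/3 + C/3 + z/3 (F(C, z) = ((C + z) + 2)/3 = (2 + C + z)/3 = 2/3 + C/3 + z/3)
x(E) = 1/(-19/3 + E/3 + E**(3/2)/3) (x(E) = 1/((2/3 + E/3 + (E*sqrt(E))/3) - 7) = 1/((2/3 + E/3 + E**(3/2)/3) - 7) = 1/(-19/3 + E/3 + E**(3/2)/3))
v(O) = 5/2 (v(O) = -1/2*(-5) = 5/2)
x(0)*(-26) + v(-12) = (3/(-19 + 0 + 0**(3/2)))*(-26) + 5/2 = (3/(-19 + 0 + 0))*(-26) + 5/2 = (3/(-19))*(-26) + 5/2 = (3*(-1/19))*(-26) + 5/2 = -3/19*(-26) + 5/2 = 78/19 + 5/2 = 251/38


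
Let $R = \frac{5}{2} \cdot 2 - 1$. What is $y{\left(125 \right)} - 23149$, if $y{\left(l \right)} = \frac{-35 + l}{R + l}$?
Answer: $- \frac{995377}{43} \approx -23148.0$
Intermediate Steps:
$R = 4$ ($R = 5 \cdot \frac{1}{2} \cdot 2 - 1 = \frac{5}{2} \cdot 2 - 1 = 5 - 1 = 4$)
$y{\left(l \right)} = \frac{-35 + l}{4 + l}$
$y{\left(125 \right)} - 23149 = \frac{-35 + 125}{4 + 125} - 23149 = \frac{1}{129} \cdot 90 - 23149 = \frac{30}{43} - 23149 = - \frac{995377}{43}$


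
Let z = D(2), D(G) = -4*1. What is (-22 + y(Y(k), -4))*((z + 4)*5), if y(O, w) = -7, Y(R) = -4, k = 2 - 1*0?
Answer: 0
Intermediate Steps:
k = 2 (k = 2 + 0 = 2)
D(G) = -4
z = -4
(-22 + y(Y(k), -4))*((z + 4)*5) = (-22 - 7)*((-4 + 4)*5) = -0*5 = -29*0 = 0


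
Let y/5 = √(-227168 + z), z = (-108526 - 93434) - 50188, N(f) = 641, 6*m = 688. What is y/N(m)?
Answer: 10*I*√119829/641 ≈ 5.4004*I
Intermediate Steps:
m = 344/3 (m = (⅙)*688 = 344/3 ≈ 114.67)
z = -252148 (z = -201960 - 50188 = -252148)
y = 10*I*√119829 (y = 5*√(-227168 - 252148) = 5*√(-479316) = 5*(2*I*√119829) = 10*I*√119829 ≈ 3461.6*I)
y/N(m) = (10*I*√119829)/641 = (10*I*√119829)*(1/641) = 10*I*√119829/641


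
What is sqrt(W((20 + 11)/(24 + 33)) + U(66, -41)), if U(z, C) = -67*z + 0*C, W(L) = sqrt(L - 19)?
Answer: sqrt(-14367078 + 114*I*sqrt(14991))/57 ≈ 0.032302 + 66.498*I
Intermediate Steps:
W(L) = sqrt(-19 + L)
U(z, C) = -67*z (U(z, C) = -67*z + 0 = -67*z)
sqrt(W((20 + 11)/(24 + 33)) + U(66, -41)) = sqrt(sqrt(-19 + (20 + 11)/(24 + 33)) - 67*66) = sqrt(sqrt(-19 + 31/57) - 4422) = sqrt(sqrt(-1052/57) - 4422) = sqrt(2*I*sqrt(14991)/57 - 4422) = sqrt(-4422 + 2*I*sqrt(14991)/57)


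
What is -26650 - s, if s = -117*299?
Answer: 8333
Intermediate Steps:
s = -34983
-26650 - s = -26650 - 1*(-34983) = -26650 + 34983 = 8333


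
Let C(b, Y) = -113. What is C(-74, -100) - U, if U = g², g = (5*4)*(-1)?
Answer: -513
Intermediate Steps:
g = -20 (g = 20*(-1) = -20)
U = 400 (U = (-20)² = 400)
C(-74, -100) - U = -113 - 1*400 = -113 - 400 = -513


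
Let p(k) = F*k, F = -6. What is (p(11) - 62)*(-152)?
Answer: 19456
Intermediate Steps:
p(k) = -6*k
(p(11) - 62)*(-152) = (-6*11 - 62)*(-152) = (-66 - 62)*(-152) = -128*(-152) = 19456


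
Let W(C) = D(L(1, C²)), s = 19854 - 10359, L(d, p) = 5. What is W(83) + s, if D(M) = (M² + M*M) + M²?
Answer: 9570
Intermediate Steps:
D(M) = 3*M² (D(M) = (M² + M²) + M² = 2*M² + M² = 3*M²)
s = 9495
W(C) = 75 (W(C) = 3*5² = 3*25 = 75)
W(83) + s = 75 + 9495 = 9570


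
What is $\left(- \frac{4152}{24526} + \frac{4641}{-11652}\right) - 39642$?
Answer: $- \frac{1888155355909}{47629492} \approx -39643.0$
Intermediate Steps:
$\left(- \frac{4152}{24526} + \frac{4641}{-11652}\right) - 39642 = \left(\left(-4152\right) \frac{1}{24526} + 4641 \left(- \frac{1}{11652}\right)\right) - 39642 = \left(- \frac{2076}{12263} - \frac{1547}{3884}\right) - 39642 = - \frac{27034045}{47629492} - 39642 = - \frac{1888155355909}{47629492}$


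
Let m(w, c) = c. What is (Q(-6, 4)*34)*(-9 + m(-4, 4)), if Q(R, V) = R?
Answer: 1020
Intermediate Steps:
(Q(-6, 4)*34)*(-9 + m(-4, 4)) = (-6*34)*(-9 + 4) = -204*(-5) = 1020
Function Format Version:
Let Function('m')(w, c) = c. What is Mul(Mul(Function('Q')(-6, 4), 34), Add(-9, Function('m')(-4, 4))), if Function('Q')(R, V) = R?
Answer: 1020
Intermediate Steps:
Mul(Mul(Function('Q')(-6, 4), 34), Add(-9, Function('m')(-4, 4))) = Mul(Mul(-6, 34), Add(-9, 4)) = Mul(-204, -5) = 1020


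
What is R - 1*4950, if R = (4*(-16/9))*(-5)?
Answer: -44230/9 ≈ -4914.4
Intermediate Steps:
R = 320/9 (R = (4*(-16*⅑))*(-5) = (4*(-16/9))*(-5) = -64/9*(-5) = 320/9 ≈ 35.556)
R - 1*4950 = 320/9 - 1*4950 = 320/9 - 4950 = -44230/9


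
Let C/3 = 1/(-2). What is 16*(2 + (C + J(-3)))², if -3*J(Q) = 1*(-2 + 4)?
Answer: 4/9 ≈ 0.44444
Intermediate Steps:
C = -3/2 (C = 3/(-2) = 3*(-½) = -3/2 ≈ -1.5000)
J(Q) = -⅔ (J(Q) = -(-2 + 4)/3 = -2/3 = -⅓*2 = -⅔)
16*(2 + (C + J(-3)))² = 16*(2 + (-3/2 - ⅔))² = 16*(2 - 13/6)² = 16*(-⅙)² = 16*(1/36) = 4/9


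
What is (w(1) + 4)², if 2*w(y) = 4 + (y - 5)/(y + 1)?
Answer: 25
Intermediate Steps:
w(y) = 2 + (-5 + y)/(2*(1 + y)) (w(y) = (4 + (y - 5)/(y + 1))/2 = (4 + (-5 + y)/(1 + y))/2 = 2 + (-5 + y)/(2*(1 + y)))
(w(1) + 4)² = ((-1 + 5*1)/(2*(1 + 1)) + 4)² = ((½)*(-1 + 5)/2 + 4)² = ((½)*(½)*4 + 4)² = (1 + 4)² = 5² = 25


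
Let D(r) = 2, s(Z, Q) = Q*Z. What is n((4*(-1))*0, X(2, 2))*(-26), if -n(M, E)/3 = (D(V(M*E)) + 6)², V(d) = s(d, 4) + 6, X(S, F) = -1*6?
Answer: 4992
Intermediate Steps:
X(S, F) = -6
V(d) = 6 + 4*d (V(d) = 4*d + 6 = 6 + 4*d)
n(M, E) = -192 (n(M, E) = -3*(2 + 6)² = -3*8² = -3*64 = -192)
n((4*(-1))*0, X(2, 2))*(-26) = -192*(-26) = 4992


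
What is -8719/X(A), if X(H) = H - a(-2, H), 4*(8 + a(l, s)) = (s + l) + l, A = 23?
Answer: -34876/105 ≈ -332.15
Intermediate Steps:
a(l, s) = -8 + l/2 + s/4 (a(l, s) = -8 + ((s + l) + l)/4 = -8 + ((l + s) + l)/4 = -8 + (s + 2*l)/4 = -8 + (l/2 + s/4) = -8 + l/2 + s/4)
X(H) = 9 + 3*H/4 (X(H) = H - (-8 + (½)*(-2) + H/4) = H - (-8 - 1 + H/4) = H - (-9 + H/4) = H + (9 - H/4) = 9 + 3*H/4)
-8719/X(A) = -8719/(9 + (¾)*23) = -8719/(9 + 69/4) = -8719/105/4 = -8719*4/105 = -34876/105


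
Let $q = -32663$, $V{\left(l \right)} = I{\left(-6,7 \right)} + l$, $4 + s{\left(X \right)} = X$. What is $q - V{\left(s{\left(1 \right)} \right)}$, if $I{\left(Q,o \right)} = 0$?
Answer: $-32660$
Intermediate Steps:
$s{\left(X \right)} = -4 + X$
$V{\left(l \right)} = l$ ($V{\left(l \right)} = 0 + l = l$)
$q - V{\left(s{\left(1 \right)} \right)} = -32663 - \left(-4 + 1\right) = -32663 - -3 = -32663 + 3 = -32660$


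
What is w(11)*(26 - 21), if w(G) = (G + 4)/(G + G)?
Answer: 75/22 ≈ 3.4091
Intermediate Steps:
w(G) = (4 + G)/(2*G) (w(G) = (4 + G)/((2*G)) = (4 + G)*(1/(2*G)) = (4 + G)/(2*G))
w(11)*(26 - 21) = ((1/2)*(4 + 11)/11)*(26 - 21) = ((1/2)*(1/11)*15)*5 = (15/22)*5 = 75/22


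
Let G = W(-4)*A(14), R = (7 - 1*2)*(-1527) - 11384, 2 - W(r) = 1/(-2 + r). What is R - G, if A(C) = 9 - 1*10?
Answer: -114101/6 ≈ -19017.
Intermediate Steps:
W(r) = 2 - 1/(-2 + r)
A(C) = -1 (A(C) = 9 - 10 = -1)
R = -19019 (R = (7 - 2)*(-1527) - 11384 = 5*(-1527) - 11384 = -7635 - 11384 = -19019)
G = -13/6 (G = ((-5 + 2*(-4))/(-2 - 4))*(-1) = ((-5 - 8)/(-6))*(-1) = -1/6*(-13)*(-1) = (13/6)*(-1) = -13/6 ≈ -2.1667)
R - G = -19019 - 1*(-13/6) = -19019 + 13/6 = -114101/6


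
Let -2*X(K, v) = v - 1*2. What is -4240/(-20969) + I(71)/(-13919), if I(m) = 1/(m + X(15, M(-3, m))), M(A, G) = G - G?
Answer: 4249171351/21014460792 ≈ 0.20220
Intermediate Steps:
M(A, G) = 0
X(K, v) = 1 - v/2 (X(K, v) = -(v - 1*2)/2 = -(v - 2)/2 = -(-2 + v)/2 = 1 - v/2)
I(m) = 1/(1 + m) (I(m) = 1/(m + (1 - ½*0)) = 1/(m + (1 + 0)) = 1/(m + 1) = 1/(1 + m))
-4240/(-20969) + I(71)/(-13919) = -4240/(-20969) + 1/((1 + 71)*(-13919)) = -4240*(-1/20969) - 1/13919/72 = 4240/20969 + (1/72)*(-1/13919) = 4240/20969 - 1/1002168 = 4249171351/21014460792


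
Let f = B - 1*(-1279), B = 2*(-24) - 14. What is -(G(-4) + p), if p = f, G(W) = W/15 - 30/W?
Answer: -36727/30 ≈ -1224.2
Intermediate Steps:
B = -62 (B = -48 - 14 = -62)
G(W) = -30/W + W/15 (G(W) = W*(1/15) - 30/W = W/15 - 30/W = -30/W + W/15)
f = 1217 (f = -62 - 1*(-1279) = -62 + 1279 = 1217)
p = 1217
-(G(-4) + p) = -((-30/(-4) + (1/15)*(-4)) + 1217) = -((-30*(-¼) - 4/15) + 1217) = -((15/2 - 4/15) + 1217) = -(217/30 + 1217) = -1*36727/30 = -36727/30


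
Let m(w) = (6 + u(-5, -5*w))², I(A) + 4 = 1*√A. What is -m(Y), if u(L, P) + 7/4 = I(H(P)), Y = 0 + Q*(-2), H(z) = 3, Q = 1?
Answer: -49/16 - √3/2 ≈ -3.9285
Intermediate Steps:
I(A) = -4 + √A (I(A) = -4 + 1*√A = -4 + √A)
Y = -2 (Y = 0 + 1*(-2) = 0 - 2 = -2)
u(L, P) = -23/4 + √3 (u(L, P) = -7/4 + (-4 + √3) = -23/4 + √3)
m(w) = (¼ + √3)² (m(w) = (6 + (-23/4 + √3))² = (¼ + √3)²)
-m(Y) = -(49/16 + √3/2) = -49/16 - √3/2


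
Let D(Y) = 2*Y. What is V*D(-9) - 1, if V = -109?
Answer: 1961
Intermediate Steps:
V*D(-9) - 1 = -218*(-9) - 1 = -109*(-18) - 1 = 1962 - 1 = 1961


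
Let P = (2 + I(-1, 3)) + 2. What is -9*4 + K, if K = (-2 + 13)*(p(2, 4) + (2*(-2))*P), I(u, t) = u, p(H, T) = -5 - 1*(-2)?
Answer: -201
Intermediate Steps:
p(H, T) = -3 (p(H, T) = -5 + 2 = -3)
P = 3 (P = (2 - 1) + 2 = 1 + 2 = 3)
K = -165 (K = (-2 + 13)*(-3 + (2*(-2))*3) = 11*(-3 - 4*3) = 11*(-3 - 12) = 11*(-15) = -165)
-9*4 + K = -9*4 - 165 = -36 - 165 = -201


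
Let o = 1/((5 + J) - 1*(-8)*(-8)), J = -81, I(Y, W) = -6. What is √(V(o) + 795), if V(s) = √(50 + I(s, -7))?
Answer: √(795 + 2*√11) ≈ 28.313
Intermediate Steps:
o = -1/140 (o = 1/((5 - 81) - 1*(-8)*(-8)) = 1/(-76 + 8*(-8)) = 1/(-76 - 64) = 1/(-140) = -1/140 ≈ -0.0071429)
V(s) = 2*√11 (V(s) = √(50 - 6) = √44 = 2*√11)
√(V(o) + 795) = √(2*√11 + 795) = √(795 + 2*√11)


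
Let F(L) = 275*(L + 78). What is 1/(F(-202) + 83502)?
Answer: 1/49402 ≈ 2.0242e-5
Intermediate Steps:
F(L) = 21450 + 275*L (F(L) = 275*(78 + L) = 21450 + 275*L)
1/(F(-202) + 83502) = 1/((21450 + 275*(-202)) + 83502) = 1/((21450 - 55550) + 83502) = 1/(-34100 + 83502) = 1/49402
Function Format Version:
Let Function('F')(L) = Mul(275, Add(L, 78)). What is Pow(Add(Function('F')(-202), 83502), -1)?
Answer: Rational(1, 49402) ≈ 2.0242e-5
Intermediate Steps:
Function('F')(L) = Add(21450, Mul(275, L)) (Function('F')(L) = Mul(275, Add(78, L)) = Add(21450, Mul(275, L)))
Pow(Add(Function('F')(-202), 83502), -1) = Pow(Add(Add(21450, Mul(275, -202)), 83502), -1) = Pow(Add(Add(21450, -55550), 83502), -1) = Pow(Add(-34100, 83502), -1) = Pow(49402, -1) = Rational(1, 49402)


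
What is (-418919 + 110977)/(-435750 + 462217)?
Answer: -307942/26467 ≈ -11.635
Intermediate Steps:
(-418919 + 110977)/(-435750 + 462217) = -307942/26467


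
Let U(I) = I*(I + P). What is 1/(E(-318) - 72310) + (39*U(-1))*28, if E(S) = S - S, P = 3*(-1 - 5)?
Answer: 1500287879/72310 ≈ 20748.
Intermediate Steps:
P = -18 (P = 3*(-6) = -18)
E(S) = 0
U(I) = I*(-18 + I) (U(I) = I*(I - 18) = I*(-18 + I))
1/(E(-318) - 72310) + (39*U(-1))*28 = 1/(0 - 72310) + (39*(-(-18 - 1)))*28 = 1/(-72310) + (39*(-1*(-19)))*28 = -1/72310 + (39*19)*28 = -1/72310 + 741*28 = -1/72310 + 20748 = 1500287879/72310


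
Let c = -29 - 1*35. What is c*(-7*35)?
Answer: 15680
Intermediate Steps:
c = -64 (c = -29 - 35 = -64)
c*(-7*35) = -(-448)*35 = -64*(-245) = 15680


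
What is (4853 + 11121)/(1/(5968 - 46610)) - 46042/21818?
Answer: -7082289817993/10909 ≈ -6.4921e+8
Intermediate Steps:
(4853 + 11121)/(1/(5968 - 46610)) - 46042/21818 = 15974/(1/(-40642)) - 46042*1/21818 = 15974/(-1/40642) - 23021/10909 = 15974*(-40642) - 23021/10909 = -649215308 - 23021/10909 = -7082289817993/10909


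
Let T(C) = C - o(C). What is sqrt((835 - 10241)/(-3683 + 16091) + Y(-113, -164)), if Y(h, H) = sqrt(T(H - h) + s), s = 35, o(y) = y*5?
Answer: sqrt(-7294353 + 9622404*sqrt(239))/3102 ≈ 3.8343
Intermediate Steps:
o(y) = 5*y
T(C) = -4*C (T(C) = C - 5*C = -4*C)
Y(h, H) = sqrt(35 - 4*H + 4*h) (Y(h, H) = sqrt(-4*(H - h) + 35) = sqrt((-4*H + 4*h) + 35) = sqrt(35 - 4*H + 4*h))
sqrt((835 - 10241)/(-3683 + 16091) + Y(-113, -164)) = sqrt((835 - 10241)/(-3683 + 16091) + sqrt(35 - 4*(-164) + 4*(-113))) = sqrt(-9406/12408 + sqrt(35 + 656 - 452)) = sqrt(-9406*1/12408 + sqrt(239)) = sqrt(-4703/6204 + sqrt(239))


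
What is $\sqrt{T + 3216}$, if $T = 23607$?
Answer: $\sqrt{26823} \approx 163.78$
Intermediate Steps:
$\sqrt{T + 3216} = \sqrt{23607 + 3216} = \sqrt{26823}$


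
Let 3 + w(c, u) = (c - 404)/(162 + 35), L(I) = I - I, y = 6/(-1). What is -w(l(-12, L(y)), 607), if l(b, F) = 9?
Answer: 986/197 ≈ 5.0051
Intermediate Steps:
y = -6 (y = 6*(-1) = -6)
L(I) = 0
w(c, u) = -995/197 + c/197 (w(c, u) = -3 + (c - 404)/(162 + 35) = -3 + (-404 + c)/197 = -3 + (-404 + c)*(1/197) = -3 + (-404/197 + c/197) = -995/197 + c/197)
-w(l(-12, L(y)), 607) = -(-995/197 + (1/197)*9) = -(-995/197 + 9/197) = -1*(-986/197) = 986/197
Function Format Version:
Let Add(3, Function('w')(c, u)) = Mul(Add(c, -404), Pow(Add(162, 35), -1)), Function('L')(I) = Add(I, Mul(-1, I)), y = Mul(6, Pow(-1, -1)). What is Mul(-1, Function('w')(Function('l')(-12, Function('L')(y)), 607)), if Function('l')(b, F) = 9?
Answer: Rational(986, 197) ≈ 5.0051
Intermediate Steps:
y = -6 (y = Mul(6, -1) = -6)
Function('L')(I) = 0
Function('w')(c, u) = Add(Rational(-995, 197), Mul(Rational(1, 197), c)) (Function('w')(c, u) = Add(-3, Mul(Add(c, -404), Pow(Add(162, 35), -1))) = Add(-3, Mul(Add(-404, c), Pow(197, -1))) = Add(-3, Mul(Add(-404, c), Rational(1, 197))) = Add(-3, Add(Rational(-404, 197), Mul(Rational(1, 197), c))) = Add(Rational(-995, 197), Mul(Rational(1, 197), c)))
Mul(-1, Function('w')(Function('l')(-12, Function('L')(y)), 607)) = Mul(-1, Add(Rational(-995, 197), Mul(Rational(1, 197), 9))) = Mul(-1, Add(Rational(-995, 197), Rational(9, 197))) = Mul(-1, Rational(-986, 197)) = Rational(986, 197)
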